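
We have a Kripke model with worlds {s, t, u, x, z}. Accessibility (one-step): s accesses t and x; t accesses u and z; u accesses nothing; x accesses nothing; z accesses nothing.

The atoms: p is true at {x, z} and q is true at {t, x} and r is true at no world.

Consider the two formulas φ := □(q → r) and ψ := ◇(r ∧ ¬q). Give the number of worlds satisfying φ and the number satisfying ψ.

For □(q → r):
s: successors {t, x}; q → r there: t:F, x:F. ✗
t: successors {u, z}; q → r there: u:T, z:T. ✓
u: no successors, so □(q → r) holds vacuously. ✓
x: no successors, so □(q → r) holds vacuously. ✓
z: no successors, so □(q → r) holds vacuously. ✓
— 4 worlds.
For ◇(r ∧ ¬q):
s: successors {t, x}; r ∧ ¬q there: t:F, x:F. ✗
t: successors {u, z}; r ∧ ¬q there: u:F, z:F. ✗
u: no successors, so ◇(r ∧ ¬q) fails. ✗
x: no successors, so ◇(r ∧ ¬q) fails. ✗
z: no successors, so ◇(r ∧ ¬q) fails. ✗
— 0 worlds.

4 and 0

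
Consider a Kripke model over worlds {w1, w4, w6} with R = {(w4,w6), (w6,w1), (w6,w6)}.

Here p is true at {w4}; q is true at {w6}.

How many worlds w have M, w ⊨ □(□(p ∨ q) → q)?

2

w1: no successors, so □(□(p ∨ q) → q) holds vacuously. ✓
w4: successors {w6}; □(p ∨ q) → q there: w6:T. ✓
w6: successors {w1, w6}; □(p ∨ q) → q there: w1:F, w6:T. ✗
Satisfying worlds: {w1, w4}.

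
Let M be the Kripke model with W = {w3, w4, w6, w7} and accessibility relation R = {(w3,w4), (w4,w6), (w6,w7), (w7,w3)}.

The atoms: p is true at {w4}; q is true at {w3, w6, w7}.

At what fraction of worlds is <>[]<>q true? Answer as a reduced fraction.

w3: successors {w4}; []<>q there: w4:T. ✓
w4: successors {w6}; []<>q there: w6:T. ✓
w6: successors {w7}; []<>q there: w7:F. ✗
w7: successors {w3}; []<>q there: w3:T. ✓
That's 3 of 4 worlds, so 3/4.

3/4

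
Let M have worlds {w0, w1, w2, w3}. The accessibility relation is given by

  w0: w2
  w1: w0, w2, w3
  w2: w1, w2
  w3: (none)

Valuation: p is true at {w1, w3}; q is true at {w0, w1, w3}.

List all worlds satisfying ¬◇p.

w0: ◇p is F. ✓
w1: ◇p is T. ✗
w2: ◇p is T. ✗
w3: ◇p is F. ✓

{w0, w3}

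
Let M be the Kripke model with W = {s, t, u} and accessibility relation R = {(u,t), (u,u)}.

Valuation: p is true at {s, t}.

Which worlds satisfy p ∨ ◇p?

s: p is T, ◇p is F. ✓
t: p is T, ◇p is F. ✓
u: p is F, ◇p is T. ✓

{s, t, u}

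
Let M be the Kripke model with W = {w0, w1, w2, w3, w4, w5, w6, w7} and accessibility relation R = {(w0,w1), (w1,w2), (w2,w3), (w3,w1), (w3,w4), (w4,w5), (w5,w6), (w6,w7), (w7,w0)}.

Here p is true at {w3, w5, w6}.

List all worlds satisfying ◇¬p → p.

w0: ◇¬p is T, p is F. ✗
w1: ◇¬p is T, p is F. ✗
w2: ◇¬p is F, p is F. ✓
w3: ◇¬p is T, p is T. ✓
w4: ◇¬p is F, p is F. ✓
w5: ◇¬p is F, p is T. ✓
w6: ◇¬p is T, p is T. ✓
w7: ◇¬p is T, p is F. ✗

{w2, w3, w4, w5, w6}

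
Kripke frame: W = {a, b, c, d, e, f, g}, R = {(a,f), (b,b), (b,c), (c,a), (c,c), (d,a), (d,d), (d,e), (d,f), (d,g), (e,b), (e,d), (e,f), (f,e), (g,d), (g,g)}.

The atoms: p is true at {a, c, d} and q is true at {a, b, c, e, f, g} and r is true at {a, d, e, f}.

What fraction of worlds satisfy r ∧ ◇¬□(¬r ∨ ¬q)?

4/7

a: r is T, ◇¬□(¬r ∨ ¬q) is T. ✓
b: r is F, ◇¬□(¬r ∨ ¬q) is T. ✗
c: r is F, ◇¬□(¬r ∨ ¬q) is T. ✗
d: r is T, ◇¬□(¬r ∨ ¬q) is T. ✓
e: r is T, ◇¬□(¬r ∨ ¬q) is T. ✓
f: r is T, ◇¬□(¬r ∨ ¬q) is T. ✓
g: r is F, ◇¬□(¬r ∨ ¬q) is T. ✗
That's 4 of 7 worlds, so 4/7.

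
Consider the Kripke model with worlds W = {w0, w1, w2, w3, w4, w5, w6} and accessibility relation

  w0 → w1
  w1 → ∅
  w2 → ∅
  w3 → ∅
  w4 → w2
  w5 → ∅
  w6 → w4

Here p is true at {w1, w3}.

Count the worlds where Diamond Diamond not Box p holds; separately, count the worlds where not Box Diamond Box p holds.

For Diamond Diamond not Box p:
w0: successors {w1}; Diamond not Box p there: w1:F. ✗
w1: no successors, so Diamond Diamond not Box p fails. ✗
w2: no successors, so Diamond Diamond not Box p fails. ✗
w3: no successors, so Diamond Diamond not Box p fails. ✗
w4: successors {w2}; Diamond not Box p there: w2:F. ✗
w5: no successors, so Diamond Diamond not Box p fails. ✗
w6: successors {w4}; Diamond not Box p there: w4:F. ✗
— 0 worlds.
For not Box Diamond Box p:
w0: Box Diamond Box p is F. ✓
w1: Box Diamond Box p is T. ✗
w2: Box Diamond Box p is T. ✗
w3: Box Diamond Box p is T. ✗
w4: Box Diamond Box p is F. ✓
w5: Box Diamond Box p is T. ✗
w6: Box Diamond Box p is T. ✗
— 2 worlds.

0 and 2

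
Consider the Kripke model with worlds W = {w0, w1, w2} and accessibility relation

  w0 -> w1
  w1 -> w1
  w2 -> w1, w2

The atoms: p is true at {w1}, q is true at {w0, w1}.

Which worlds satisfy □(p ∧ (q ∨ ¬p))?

w0: successors {w1}; p ∧ (q ∨ ¬p) there: w1:T. ✓
w1: successors {w1}; p ∧ (q ∨ ¬p) there: w1:T. ✓
w2: successors {w1, w2}; p ∧ (q ∨ ¬p) there: w1:T, w2:F. ✗

{w0, w1}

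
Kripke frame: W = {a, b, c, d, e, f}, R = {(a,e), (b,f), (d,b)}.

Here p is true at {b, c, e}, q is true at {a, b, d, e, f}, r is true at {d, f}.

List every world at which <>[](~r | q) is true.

a: successors {e}; [](~r | q) there: e:T. ✓
b: successors {f}; [](~r | q) there: f:T. ✓
c: no successors, so <>[](~r | q) fails. ✗
d: successors {b}; [](~r | q) there: b:T. ✓
e: no successors, so <>[](~r | q) fails. ✗
f: no successors, so <>[](~r | q) fails. ✗

{a, b, d}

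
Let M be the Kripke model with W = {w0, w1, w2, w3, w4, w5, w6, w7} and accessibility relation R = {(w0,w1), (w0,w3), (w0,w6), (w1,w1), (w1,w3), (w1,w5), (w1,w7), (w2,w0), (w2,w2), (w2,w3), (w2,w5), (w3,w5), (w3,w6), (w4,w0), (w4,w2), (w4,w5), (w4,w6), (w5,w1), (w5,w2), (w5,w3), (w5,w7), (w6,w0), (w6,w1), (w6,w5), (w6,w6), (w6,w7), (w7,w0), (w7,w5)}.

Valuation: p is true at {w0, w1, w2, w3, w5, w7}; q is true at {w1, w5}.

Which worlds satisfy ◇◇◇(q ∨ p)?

w0: successors {w1, w3, w6}; ◇◇(q ∨ p) there: w1:T, w3:T, w6:T. ✓
w1: successors {w1, w3, w5, w7}; ◇◇(q ∨ p) there: w1:T, w3:T, w5:T, w7:T. ✓
w2: successors {w0, w2, w3, w5}; ◇◇(q ∨ p) there: w0:T, w2:T, w3:T, w5:T. ✓
w3: successors {w5, w6}; ◇◇(q ∨ p) there: w5:T, w6:T. ✓
w4: successors {w0, w2, w5, w6}; ◇◇(q ∨ p) there: w0:T, w2:T, w5:T, w6:T. ✓
w5: successors {w1, w2, w3, w7}; ◇◇(q ∨ p) there: w1:T, w2:T, w3:T, w7:T. ✓
w6: successors {w0, w1, w5, w6, w7}; ◇◇(q ∨ p) there: w0:T, w1:T, w5:T, w6:T, w7:T. ✓
w7: successors {w0, w5}; ◇◇(q ∨ p) there: w0:T, w5:T. ✓

{w0, w1, w2, w3, w4, w5, w6, w7}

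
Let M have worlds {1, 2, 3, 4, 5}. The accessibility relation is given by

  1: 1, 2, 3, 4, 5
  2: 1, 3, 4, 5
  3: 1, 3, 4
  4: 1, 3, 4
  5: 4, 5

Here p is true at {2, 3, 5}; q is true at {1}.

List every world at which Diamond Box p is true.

1: successors {1, 2, 3, 4, 5}; Box p there: 1:F, 2:F, 3:F, 4:F, 5:F. ✗
2: successors {1, 3, 4, 5}; Box p there: 1:F, 3:F, 4:F, 5:F. ✗
3: successors {1, 3, 4}; Box p there: 1:F, 3:F, 4:F. ✗
4: successors {1, 3, 4}; Box p there: 1:F, 3:F, 4:F. ✗
5: successors {4, 5}; Box p there: 4:F, 5:F. ✗

∅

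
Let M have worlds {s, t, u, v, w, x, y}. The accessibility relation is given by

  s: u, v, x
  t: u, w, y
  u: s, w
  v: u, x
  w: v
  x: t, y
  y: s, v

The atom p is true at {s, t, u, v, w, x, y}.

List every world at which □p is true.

{s, t, u, v, w, x, y}

s: successors {u, v, x}; p there: u:T, v:T, x:T. ✓
t: successors {u, w, y}; p there: u:T, w:T, y:T. ✓
u: successors {s, w}; p there: s:T, w:T. ✓
v: successors {u, x}; p there: u:T, x:T. ✓
w: successors {v}; p there: v:T. ✓
x: successors {t, y}; p there: t:T, y:T. ✓
y: successors {s, v}; p there: s:T, v:T. ✓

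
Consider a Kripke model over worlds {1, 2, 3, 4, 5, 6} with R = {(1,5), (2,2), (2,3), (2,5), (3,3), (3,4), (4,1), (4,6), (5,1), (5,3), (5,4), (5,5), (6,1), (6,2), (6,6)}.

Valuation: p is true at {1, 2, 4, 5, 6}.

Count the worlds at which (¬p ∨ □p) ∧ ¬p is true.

1: ¬p ∨ □p is T, ¬p is F. ✗
2: ¬p ∨ □p is F, ¬p is F. ✗
3: ¬p ∨ □p is T, ¬p is T. ✓
4: ¬p ∨ □p is T, ¬p is F. ✗
5: ¬p ∨ □p is F, ¬p is F. ✗
6: ¬p ∨ □p is T, ¬p is F. ✗
Satisfying worlds: {3}.

1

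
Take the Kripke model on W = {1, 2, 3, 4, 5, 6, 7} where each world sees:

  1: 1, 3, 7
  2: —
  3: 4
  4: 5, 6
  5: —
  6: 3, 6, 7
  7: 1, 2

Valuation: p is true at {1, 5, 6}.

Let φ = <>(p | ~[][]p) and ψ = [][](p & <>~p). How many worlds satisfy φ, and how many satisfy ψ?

5 and 2

For <>(p | ~[][]p):
1: successors {1, 3, 7}; p | ~[][]p there: 1:T, 3:F, 7:T. ✓
2: no successors, so <>(p | ~[][]p) fails. ✗
3: successors {4}; p | ~[][]p there: 4:T. ✓
4: successors {5, 6}; p | ~[][]p there: 5:T, 6:T. ✓
5: no successors, so <>(p | ~[][]p) fails. ✗
6: successors {3, 6, 7}; p | ~[][]p there: 3:F, 6:T, 7:T. ✓
7: successors {1, 2}; p | ~[][]p there: 1:T, 2:F. ✓
— 5 worlds.
For [][](p & <>~p):
1: successors {1, 3, 7}; [](p & <>~p) there: 1:F, 3:F, 7:F. ✗
2: no successors, so [][](p & <>~p) holds vacuously. ✓
3: successors {4}; [](p & <>~p) there: 4:F. ✗
4: successors {5, 6}; [](p & <>~p) there: 5:T, 6:F. ✗
5: no successors, so [][](p & <>~p) holds vacuously. ✓
6: successors {3, 6, 7}; [](p & <>~p) there: 3:F, 6:F, 7:F. ✗
7: successors {1, 2}; [](p & <>~p) there: 1:F, 2:T. ✗
— 2 worlds.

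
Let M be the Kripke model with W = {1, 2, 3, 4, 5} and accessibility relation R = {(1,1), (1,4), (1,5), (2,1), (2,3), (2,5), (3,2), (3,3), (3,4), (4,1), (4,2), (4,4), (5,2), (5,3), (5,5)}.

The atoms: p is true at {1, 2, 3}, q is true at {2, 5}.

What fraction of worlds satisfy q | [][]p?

1: q is F, [][]p is F. ✗
2: q is T, [][]p is F. ✓
3: q is F, [][]p is F. ✗
4: q is F, [][]p is F. ✗
5: q is T, [][]p is F. ✓
That's 2 of 5 worlds, so 2/5.

2/5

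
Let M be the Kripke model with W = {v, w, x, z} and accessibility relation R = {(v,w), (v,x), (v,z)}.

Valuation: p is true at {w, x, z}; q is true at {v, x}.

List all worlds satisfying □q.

{w, x, z}

v: successors {w, x, z}; q there: w:F, x:T, z:F. ✗
w: no successors, so □q holds vacuously. ✓
x: no successors, so □q holds vacuously. ✓
z: no successors, so □q holds vacuously. ✓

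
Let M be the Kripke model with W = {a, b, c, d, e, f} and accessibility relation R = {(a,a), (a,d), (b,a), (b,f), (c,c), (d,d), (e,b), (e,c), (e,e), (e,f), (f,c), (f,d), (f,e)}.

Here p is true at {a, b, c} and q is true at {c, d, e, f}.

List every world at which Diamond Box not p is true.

a: successors {a, d}; Box not p there: a:F, d:T. ✓
b: successors {a, f}; Box not p there: a:F, f:F. ✗
c: successors {c}; Box not p there: c:F. ✗
d: successors {d}; Box not p there: d:T. ✓
e: successors {b, c, e, f}; Box not p there: b:F, c:F, e:F, f:F. ✗
f: successors {c, d, e}; Box not p there: c:F, d:T, e:F. ✓

{a, d, f}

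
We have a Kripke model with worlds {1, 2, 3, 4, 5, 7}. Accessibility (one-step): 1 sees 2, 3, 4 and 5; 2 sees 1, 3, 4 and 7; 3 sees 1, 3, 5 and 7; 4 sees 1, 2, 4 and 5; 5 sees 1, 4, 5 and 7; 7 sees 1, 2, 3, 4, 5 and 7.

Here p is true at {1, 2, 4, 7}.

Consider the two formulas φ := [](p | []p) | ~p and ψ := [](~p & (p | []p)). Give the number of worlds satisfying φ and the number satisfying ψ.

For [](p | []p) | ~p:
1: [](p | []p) is F, ~p is F. ✗
2: [](p | []p) is F, ~p is F. ✗
3: [](p | []p) is F, ~p is T. ✓
4: [](p | []p) is F, ~p is F. ✗
5: [](p | []p) is F, ~p is T. ✓
7: [](p | []p) is F, ~p is F. ✗
— 2 worlds.
For [](~p & (p | []p)):
1: successors {2, 3, 4, 5}; ~p & (p | []p) there: 2:F, 3:F, 4:F, 5:F. ✗
2: successors {1, 3, 4, 7}; ~p & (p | []p) there: 1:F, 3:F, 4:F, 7:F. ✗
3: successors {1, 3, 5, 7}; ~p & (p | []p) there: 1:F, 3:F, 5:F, 7:F. ✗
4: successors {1, 2, 4, 5}; ~p & (p | []p) there: 1:F, 2:F, 4:F, 5:F. ✗
5: successors {1, 4, 5, 7}; ~p & (p | []p) there: 1:F, 4:F, 5:F, 7:F. ✗
7: successors {1, 2, 3, 4, 5, 7}; ~p & (p | []p) there: 1:F, 2:F, 3:F, 4:F, 5:F, 7:F. ✗
— 0 worlds.

2 and 0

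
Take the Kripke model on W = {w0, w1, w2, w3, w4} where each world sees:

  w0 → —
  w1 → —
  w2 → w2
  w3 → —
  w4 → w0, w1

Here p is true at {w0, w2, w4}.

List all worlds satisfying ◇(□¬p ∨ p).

w0: no successors, so ◇(□¬p ∨ p) fails. ✗
w1: no successors, so ◇(□¬p ∨ p) fails. ✗
w2: successors {w2}; □¬p ∨ p there: w2:T. ✓
w3: no successors, so ◇(□¬p ∨ p) fails. ✗
w4: successors {w0, w1}; □¬p ∨ p there: w0:T, w1:T. ✓

{w2, w4}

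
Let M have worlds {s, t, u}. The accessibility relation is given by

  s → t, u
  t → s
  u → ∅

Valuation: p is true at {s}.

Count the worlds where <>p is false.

s: successors {t, u}; p there: t:F, u:F. ✗
t: successors {s}; p there: s:T. ✓
u: no successors, so <>p fails. ✗
Satisfying worlds: {t}.
So <>p fails at the other 2 worlds.

2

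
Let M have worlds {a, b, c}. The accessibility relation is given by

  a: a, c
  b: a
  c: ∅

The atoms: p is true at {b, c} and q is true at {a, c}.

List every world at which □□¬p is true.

a: successors {a, c}; □¬p there: a:F, c:T. ✗
b: successors {a}; □¬p there: a:F. ✗
c: no successors, so □□¬p holds vacuously. ✓

{c}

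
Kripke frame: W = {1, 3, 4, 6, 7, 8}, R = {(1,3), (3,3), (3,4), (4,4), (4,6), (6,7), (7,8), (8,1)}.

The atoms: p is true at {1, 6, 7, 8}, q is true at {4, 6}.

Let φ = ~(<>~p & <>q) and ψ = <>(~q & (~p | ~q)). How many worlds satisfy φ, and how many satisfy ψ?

4 and 5

For ~(<>~p & <>q):
1: <>~p & <>q is F. ✓
3: <>~p & <>q is T. ✗
4: <>~p & <>q is T. ✗
6: <>~p & <>q is F. ✓
7: <>~p & <>q is F. ✓
8: <>~p & <>q is F. ✓
— 4 worlds.
For <>(~q & (~p | ~q)):
1: successors {3}; ~q & (~p | ~q) there: 3:T. ✓
3: successors {3, 4}; ~q & (~p | ~q) there: 3:T, 4:F. ✓
4: successors {4, 6}; ~q & (~p | ~q) there: 4:F, 6:F. ✗
6: successors {7}; ~q & (~p | ~q) there: 7:T. ✓
7: successors {8}; ~q & (~p | ~q) there: 8:T. ✓
8: successors {1}; ~q & (~p | ~q) there: 1:T. ✓
— 5 worlds.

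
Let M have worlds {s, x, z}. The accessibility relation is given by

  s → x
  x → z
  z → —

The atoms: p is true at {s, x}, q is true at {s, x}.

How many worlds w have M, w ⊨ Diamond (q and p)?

s: successors {x}; q and p there: x:T. ✓
x: successors {z}; q and p there: z:F. ✗
z: no successors, so Diamond (q and p) fails. ✗
Satisfying worlds: {s}.

1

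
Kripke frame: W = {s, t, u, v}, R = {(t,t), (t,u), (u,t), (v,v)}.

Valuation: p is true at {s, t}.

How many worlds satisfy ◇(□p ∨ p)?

s: no successors, so ◇(□p ∨ p) fails. ✗
t: successors {t, u}; □p ∨ p there: t:T, u:T. ✓
u: successors {t}; □p ∨ p there: t:T. ✓
v: successors {v}; □p ∨ p there: v:F. ✗
Satisfying worlds: {t, u}.

2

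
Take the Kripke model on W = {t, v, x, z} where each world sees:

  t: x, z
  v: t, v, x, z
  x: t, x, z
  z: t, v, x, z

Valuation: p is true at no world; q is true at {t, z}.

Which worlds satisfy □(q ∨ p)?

t: successors {x, z}; q ∨ p there: x:F, z:T. ✗
v: successors {t, v, x, z}; q ∨ p there: t:T, v:F, x:F, z:T. ✗
x: successors {t, x, z}; q ∨ p there: t:T, x:F, z:T. ✗
z: successors {t, v, x, z}; q ∨ p there: t:T, v:F, x:F, z:T. ✗

∅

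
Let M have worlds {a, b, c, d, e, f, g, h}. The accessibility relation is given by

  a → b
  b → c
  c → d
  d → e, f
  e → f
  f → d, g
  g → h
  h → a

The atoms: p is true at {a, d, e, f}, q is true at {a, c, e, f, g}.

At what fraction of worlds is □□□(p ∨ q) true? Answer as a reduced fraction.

a: successors {b}; □□(p ∨ q) there: b:T. ✓
b: successors {c}; □□(p ∨ q) there: c:T. ✓
c: successors {d}; □□(p ∨ q) there: d:T. ✓
d: successors {e, f}; □□(p ∨ q) there: e:T, f:F. ✗
e: successors {f}; □□(p ∨ q) there: f:F. ✗
f: successors {d, g}; □□(p ∨ q) there: d:T, g:T. ✓
g: successors {h}; □□(p ∨ q) there: h:F. ✗
h: successors {a}; □□(p ∨ q) there: a:T. ✓
That's 5 of 8 worlds, so 5/8.

5/8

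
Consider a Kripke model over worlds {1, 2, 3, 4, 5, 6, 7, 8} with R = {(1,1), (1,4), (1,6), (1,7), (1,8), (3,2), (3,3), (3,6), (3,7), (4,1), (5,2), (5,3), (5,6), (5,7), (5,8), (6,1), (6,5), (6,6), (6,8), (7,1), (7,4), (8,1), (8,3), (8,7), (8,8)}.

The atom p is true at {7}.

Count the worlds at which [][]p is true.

1

1: successors {1, 4, 6, 7, 8}; []p there: 1:F, 4:F, 6:F, 7:F, 8:F. ✗
2: no successors, so [][]p holds vacuously. ✓
3: successors {2, 3, 6, 7}; []p there: 2:T, 3:F, 6:F, 7:F. ✗
4: successors {1}; []p there: 1:F. ✗
5: successors {2, 3, 6, 7, 8}; []p there: 2:T, 3:F, 6:F, 7:F, 8:F. ✗
6: successors {1, 5, 6, 8}; []p there: 1:F, 5:F, 6:F, 8:F. ✗
7: successors {1, 4}; []p there: 1:F, 4:F. ✗
8: successors {1, 3, 7, 8}; []p there: 1:F, 3:F, 7:F, 8:F. ✗
Satisfying worlds: {2}.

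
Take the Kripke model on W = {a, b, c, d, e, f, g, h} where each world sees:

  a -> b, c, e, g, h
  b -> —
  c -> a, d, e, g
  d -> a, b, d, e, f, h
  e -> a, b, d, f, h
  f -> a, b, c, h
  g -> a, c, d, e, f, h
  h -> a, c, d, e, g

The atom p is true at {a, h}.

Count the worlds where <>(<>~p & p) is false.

a: successors {b, c, e, g, h}; <>~p & p there: b:F, c:F, e:F, g:F, h:T. ✓
b: no successors, so <>(<>~p & p) fails. ✗
c: successors {a, d, e, g}; <>~p & p there: a:T, d:F, e:F, g:F. ✓
d: successors {a, b, d, e, f, h}; <>~p & p there: a:T, b:F, d:F, e:F, f:F, h:T. ✓
e: successors {a, b, d, f, h}; <>~p & p there: a:T, b:F, d:F, f:F, h:T. ✓
f: successors {a, b, c, h}; <>~p & p there: a:T, b:F, c:F, h:T. ✓
g: successors {a, c, d, e, f, h}; <>~p & p there: a:T, c:F, d:F, e:F, f:F, h:T. ✓
h: successors {a, c, d, e, g}; <>~p & p there: a:T, c:F, d:F, e:F, g:F. ✓
Satisfying worlds: {a, c, d, e, f, g, h}.
So <>(<>~p & p) fails at the other 1 world.

1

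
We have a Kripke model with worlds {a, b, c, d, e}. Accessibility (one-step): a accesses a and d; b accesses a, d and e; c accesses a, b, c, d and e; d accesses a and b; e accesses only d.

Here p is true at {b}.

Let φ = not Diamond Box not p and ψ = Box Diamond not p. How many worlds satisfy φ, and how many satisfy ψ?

For not Diamond Box not p:
a: Diamond Box not p is T. ✗
b: Diamond Box not p is T. ✗
c: Diamond Box not p is T. ✗
d: Diamond Box not p is T. ✗
e: Diamond Box not p is F. ✓
— 1 world.
For Box Diamond not p:
a: successors {a, d}; Diamond not p there: a:T, d:T. ✓
b: successors {a, d, e}; Diamond not p there: a:T, d:T, e:T. ✓
c: successors {a, b, c, d, e}; Diamond not p there: a:T, b:T, c:T, d:T, e:T. ✓
d: successors {a, b}; Diamond not p there: a:T, b:T. ✓
e: successors {d}; Diamond not p there: d:T. ✓
— 5 worlds.

1 and 5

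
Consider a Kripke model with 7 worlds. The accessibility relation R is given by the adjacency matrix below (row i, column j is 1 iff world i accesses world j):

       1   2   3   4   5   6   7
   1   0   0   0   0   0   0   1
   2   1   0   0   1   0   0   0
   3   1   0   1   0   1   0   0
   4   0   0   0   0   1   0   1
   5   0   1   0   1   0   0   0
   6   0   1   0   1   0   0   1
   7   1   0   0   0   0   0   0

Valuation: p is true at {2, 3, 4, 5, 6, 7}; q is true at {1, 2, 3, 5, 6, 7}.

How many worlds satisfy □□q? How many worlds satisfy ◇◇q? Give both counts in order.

3 and 7

For □□q:
1: successors {7}; □q there: 7:T. ✓
2: successors {1, 4}; □q there: 1:T, 4:T. ✓
3: successors {1, 3, 5}; □q there: 1:T, 3:T, 5:F. ✗
4: successors {5, 7}; □q there: 5:F, 7:T. ✗
5: successors {2, 4}; □q there: 2:F, 4:T. ✗
6: successors {2, 4, 7}; □q there: 2:F, 4:T, 7:T. ✗
7: successors {1}; □q there: 1:T. ✓
— 3 worlds.
For ◇◇q:
1: successors {7}; ◇q there: 7:T. ✓
2: successors {1, 4}; ◇q there: 1:T, 4:T. ✓
3: successors {1, 3, 5}; ◇q there: 1:T, 3:T, 5:T. ✓
4: successors {5, 7}; ◇q there: 5:T, 7:T. ✓
5: successors {2, 4}; ◇q there: 2:T, 4:T. ✓
6: successors {2, 4, 7}; ◇q there: 2:T, 4:T, 7:T. ✓
7: successors {1}; ◇q there: 1:T. ✓
— 7 worlds.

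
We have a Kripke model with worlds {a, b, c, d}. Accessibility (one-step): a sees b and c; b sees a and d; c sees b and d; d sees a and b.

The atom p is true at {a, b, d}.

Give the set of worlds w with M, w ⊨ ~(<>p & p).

a: <>p & p is T. ✗
b: <>p & p is T. ✗
c: <>p & p is F. ✓
d: <>p & p is T. ✗

{c}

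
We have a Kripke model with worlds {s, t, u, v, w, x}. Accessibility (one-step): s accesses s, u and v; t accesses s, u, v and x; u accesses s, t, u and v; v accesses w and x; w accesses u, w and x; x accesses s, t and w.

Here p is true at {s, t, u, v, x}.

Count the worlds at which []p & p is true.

s: []p is T, p is T. ✓
t: []p is T, p is T. ✓
u: []p is T, p is T. ✓
v: []p is F, p is T. ✗
w: []p is F, p is F. ✗
x: []p is F, p is T. ✗
Satisfying worlds: {s, t, u}.

3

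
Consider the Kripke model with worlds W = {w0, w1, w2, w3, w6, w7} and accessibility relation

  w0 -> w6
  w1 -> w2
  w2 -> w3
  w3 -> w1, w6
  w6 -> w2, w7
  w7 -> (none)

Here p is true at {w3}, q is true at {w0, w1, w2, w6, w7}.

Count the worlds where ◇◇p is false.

w0: successors {w6}; ◇p there: w6:F. ✗
w1: successors {w2}; ◇p there: w2:T. ✓
w2: successors {w3}; ◇p there: w3:F. ✗
w3: successors {w1, w6}; ◇p there: w1:F, w6:F. ✗
w6: successors {w2, w7}; ◇p there: w2:T, w7:F. ✓
w7: no successors, so ◇◇p fails. ✗
Satisfying worlds: {w1, w6}.
So ◇◇p fails at the other 4 worlds.

4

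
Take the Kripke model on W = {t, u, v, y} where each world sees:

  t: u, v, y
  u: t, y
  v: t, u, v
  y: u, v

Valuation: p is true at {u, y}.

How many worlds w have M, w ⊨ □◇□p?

t: successors {u, v, y}; ◇□p there: u:F, v:F, y:F. ✗
u: successors {t, y}; ◇□p there: t:F, y:F. ✗
v: successors {t, u, v}; ◇□p there: t:F, u:F, v:F. ✗
y: successors {u, v}; ◇□p there: u:F, v:F. ✗
Satisfying worlds: ∅.

0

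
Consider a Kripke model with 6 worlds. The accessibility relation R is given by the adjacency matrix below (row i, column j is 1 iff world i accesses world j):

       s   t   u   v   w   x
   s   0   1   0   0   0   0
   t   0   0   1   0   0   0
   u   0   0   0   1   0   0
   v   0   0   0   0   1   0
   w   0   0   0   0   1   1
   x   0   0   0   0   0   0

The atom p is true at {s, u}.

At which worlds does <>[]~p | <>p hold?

s: <>[]~p is F, <>p is F. ✗
t: <>[]~p is T, <>p is T. ✓
u: <>[]~p is T, <>p is F. ✓
v: <>[]~p is T, <>p is F. ✓
w: <>[]~p is T, <>p is F. ✓
x: <>[]~p is F, <>p is F. ✗

{t, u, v, w}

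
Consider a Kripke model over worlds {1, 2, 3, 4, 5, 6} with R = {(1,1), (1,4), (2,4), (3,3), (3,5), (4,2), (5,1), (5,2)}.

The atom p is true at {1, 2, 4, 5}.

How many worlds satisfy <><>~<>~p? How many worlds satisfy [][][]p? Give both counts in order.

5 and 5

For <><>~<>~p:
1: successors {1, 4}; <>~<>~p there: 1:T, 4:T. ✓
2: successors {4}; <>~<>~p there: 4:T. ✓
3: successors {3, 5}; <>~<>~p there: 3:T, 5:T. ✓
4: successors {2}; <>~<>~p there: 2:T. ✓
5: successors {1, 2}; <>~<>~p there: 1:T, 2:T. ✓
6: no successors, so <><>~<>~p fails. ✗
— 5 worlds.
For [][][]p:
1: successors {1, 4}; [][]p there: 1:T, 4:T. ✓
2: successors {4}; [][]p there: 4:T. ✓
3: successors {3, 5}; [][]p there: 3:F, 5:T. ✗
4: successors {2}; [][]p there: 2:T. ✓
5: successors {1, 2}; [][]p there: 1:T, 2:T. ✓
6: no successors, so [][][]p holds vacuously. ✓
— 5 worlds.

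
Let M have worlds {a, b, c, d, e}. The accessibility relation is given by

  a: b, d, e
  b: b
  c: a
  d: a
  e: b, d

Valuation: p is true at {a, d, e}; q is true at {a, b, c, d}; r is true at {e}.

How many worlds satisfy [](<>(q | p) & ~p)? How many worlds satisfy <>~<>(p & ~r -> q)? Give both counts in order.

For [](<>(q | p) & ~p):
a: successors {b, d, e}; <>(q | p) & ~p there: b:T, d:F, e:F. ✗
b: successors {b}; <>(q | p) & ~p there: b:T. ✓
c: successors {a}; <>(q | p) & ~p there: a:F. ✗
d: successors {a}; <>(q | p) & ~p there: a:F. ✗
e: successors {b, d}; <>(q | p) & ~p there: b:T, d:F. ✗
— 1 world.
For <>~<>(p & ~r -> q):
a: successors {b, d, e}; ~<>(p & ~r -> q) there: b:F, d:F, e:F. ✗
b: successors {b}; ~<>(p & ~r -> q) there: b:F. ✗
c: successors {a}; ~<>(p & ~r -> q) there: a:F. ✗
d: successors {a}; ~<>(p & ~r -> q) there: a:F. ✗
e: successors {b, d}; ~<>(p & ~r -> q) there: b:F, d:F. ✗
— 0 worlds.

1 and 0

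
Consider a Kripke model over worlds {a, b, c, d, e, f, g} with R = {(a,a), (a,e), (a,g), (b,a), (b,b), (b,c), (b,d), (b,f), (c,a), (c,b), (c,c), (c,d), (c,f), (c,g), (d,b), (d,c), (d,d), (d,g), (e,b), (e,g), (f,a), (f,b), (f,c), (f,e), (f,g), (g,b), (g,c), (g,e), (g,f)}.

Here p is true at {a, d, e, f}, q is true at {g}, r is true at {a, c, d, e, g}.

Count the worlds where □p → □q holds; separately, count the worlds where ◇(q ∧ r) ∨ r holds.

For □p → □q:
a: □p is F, □q is F. ✓
b: □p is F, □q is F. ✓
c: □p is F, □q is F. ✓
d: □p is F, □q is F. ✓
e: □p is F, □q is F. ✓
f: □p is F, □q is F. ✓
g: □p is F, □q is F. ✓
— 7 worlds.
For ◇(q ∧ r) ∨ r:
a: ◇(q ∧ r) is T, r is T. ✓
b: ◇(q ∧ r) is F, r is F. ✗
c: ◇(q ∧ r) is T, r is T. ✓
d: ◇(q ∧ r) is T, r is T. ✓
e: ◇(q ∧ r) is T, r is T. ✓
f: ◇(q ∧ r) is T, r is F. ✓
g: ◇(q ∧ r) is F, r is T. ✓
— 6 worlds.

7 and 6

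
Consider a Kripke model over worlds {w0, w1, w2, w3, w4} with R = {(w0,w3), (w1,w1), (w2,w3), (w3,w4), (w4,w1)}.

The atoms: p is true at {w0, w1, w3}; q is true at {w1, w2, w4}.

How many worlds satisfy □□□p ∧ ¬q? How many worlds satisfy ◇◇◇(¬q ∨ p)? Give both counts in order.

2 and 5

For □□□p ∧ ¬q:
w0: □□□p is T, ¬q is T. ✓
w1: □□□p is T, ¬q is F. ✗
w2: □□□p is T, ¬q is F. ✗
w3: □□□p is T, ¬q is T. ✓
w4: □□□p is T, ¬q is F. ✗
— 2 worlds.
For ◇◇◇(¬q ∨ p):
w0: successors {w3}; ◇◇(¬q ∨ p) there: w3:T. ✓
w1: successors {w1}; ◇◇(¬q ∨ p) there: w1:T. ✓
w2: successors {w3}; ◇◇(¬q ∨ p) there: w3:T. ✓
w3: successors {w4}; ◇◇(¬q ∨ p) there: w4:T. ✓
w4: successors {w1}; ◇◇(¬q ∨ p) there: w1:T. ✓
— 5 worlds.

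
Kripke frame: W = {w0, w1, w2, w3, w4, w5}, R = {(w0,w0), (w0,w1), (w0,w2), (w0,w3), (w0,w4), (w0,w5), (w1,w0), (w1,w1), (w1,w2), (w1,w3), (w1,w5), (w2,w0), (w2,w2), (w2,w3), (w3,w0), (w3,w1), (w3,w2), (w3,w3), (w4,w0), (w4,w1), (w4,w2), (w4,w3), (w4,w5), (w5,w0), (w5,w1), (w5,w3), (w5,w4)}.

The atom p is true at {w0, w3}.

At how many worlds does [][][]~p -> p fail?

0

w0: [][][]~p is F, p is T. ✓
w1: [][][]~p is F, p is F. ✓
w2: [][][]~p is F, p is F. ✓
w3: [][][]~p is F, p is T. ✓
w4: [][][]~p is F, p is F. ✓
w5: [][][]~p is F, p is F. ✓
Satisfying worlds: {w0, w1, w2, w3, w4, w5}.
So [][][]~p -> p fails at the other 0 worlds.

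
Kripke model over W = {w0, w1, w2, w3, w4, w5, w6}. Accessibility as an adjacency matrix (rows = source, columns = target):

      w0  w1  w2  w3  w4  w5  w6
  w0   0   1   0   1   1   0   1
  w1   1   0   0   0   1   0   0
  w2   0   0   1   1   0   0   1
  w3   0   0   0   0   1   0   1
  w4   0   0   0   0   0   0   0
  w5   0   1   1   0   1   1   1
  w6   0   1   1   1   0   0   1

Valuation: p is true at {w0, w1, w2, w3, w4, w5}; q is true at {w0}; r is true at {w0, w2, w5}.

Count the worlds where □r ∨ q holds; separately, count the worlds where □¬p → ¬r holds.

For □r ∨ q:
w0: □r is F, q is T. ✓
w1: □r is F, q is F. ✗
w2: □r is F, q is F. ✗
w3: □r is F, q is F. ✗
w4: □r is T, q is F. ✓
w5: □r is F, q is F. ✗
w6: □r is F, q is F. ✗
— 2 worlds.
For □¬p → ¬r:
w0: □¬p is F, ¬r is F. ✓
w1: □¬p is F, ¬r is T. ✓
w2: □¬p is F, ¬r is F. ✓
w3: □¬p is F, ¬r is T. ✓
w4: □¬p is T, ¬r is T. ✓
w5: □¬p is F, ¬r is F. ✓
w6: □¬p is F, ¬r is T. ✓
— 7 worlds.

2 and 7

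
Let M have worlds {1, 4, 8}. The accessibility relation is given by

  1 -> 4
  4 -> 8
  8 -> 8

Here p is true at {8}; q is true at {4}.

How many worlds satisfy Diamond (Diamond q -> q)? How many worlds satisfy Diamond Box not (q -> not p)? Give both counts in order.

3 and 0

For Diamond (Diamond q -> q):
1: successors {4}; Diamond q -> q there: 4:T. ✓
4: successors {8}; Diamond q -> q there: 8:T. ✓
8: successors {8}; Diamond q -> q there: 8:T. ✓
— 3 worlds.
For Diamond Box not (q -> not p):
1: successors {4}; Box not (q -> not p) there: 4:F. ✗
4: successors {8}; Box not (q -> not p) there: 8:F. ✗
8: successors {8}; Box not (q -> not p) there: 8:F. ✗
— 0 worlds.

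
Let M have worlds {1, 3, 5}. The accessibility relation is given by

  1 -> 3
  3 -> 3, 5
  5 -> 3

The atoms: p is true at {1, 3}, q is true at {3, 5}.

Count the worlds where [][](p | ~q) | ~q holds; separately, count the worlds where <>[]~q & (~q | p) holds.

1 and 0

For [][](p | ~q) | ~q:
1: [][](p | ~q) is F, ~q is T. ✓
3: [][](p | ~q) is F, ~q is F. ✗
5: [][](p | ~q) is F, ~q is F. ✗
— 1 world.
For <>[]~q & (~q | p):
1: <>[]~q is F, ~q | p is T. ✗
3: <>[]~q is F, ~q | p is T. ✗
5: <>[]~q is F, ~q | p is F. ✗
— 0 worlds.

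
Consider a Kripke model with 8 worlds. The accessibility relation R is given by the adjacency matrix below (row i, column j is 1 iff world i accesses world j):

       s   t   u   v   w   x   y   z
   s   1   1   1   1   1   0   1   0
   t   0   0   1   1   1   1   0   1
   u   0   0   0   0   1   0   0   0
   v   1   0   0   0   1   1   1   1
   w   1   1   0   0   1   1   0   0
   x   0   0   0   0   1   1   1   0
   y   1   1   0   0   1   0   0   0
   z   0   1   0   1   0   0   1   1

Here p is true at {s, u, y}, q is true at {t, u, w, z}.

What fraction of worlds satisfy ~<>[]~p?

3/4

s: <>[]~p is T. ✗
t: <>[]~p is T. ✗
u: <>[]~p is F. ✓
v: <>[]~p is F. ✓
w: <>[]~p is F. ✓
x: <>[]~p is F. ✓
y: <>[]~p is F. ✓
z: <>[]~p is F. ✓
That's 6 of 8 worlds, so 6/8 = 3/4.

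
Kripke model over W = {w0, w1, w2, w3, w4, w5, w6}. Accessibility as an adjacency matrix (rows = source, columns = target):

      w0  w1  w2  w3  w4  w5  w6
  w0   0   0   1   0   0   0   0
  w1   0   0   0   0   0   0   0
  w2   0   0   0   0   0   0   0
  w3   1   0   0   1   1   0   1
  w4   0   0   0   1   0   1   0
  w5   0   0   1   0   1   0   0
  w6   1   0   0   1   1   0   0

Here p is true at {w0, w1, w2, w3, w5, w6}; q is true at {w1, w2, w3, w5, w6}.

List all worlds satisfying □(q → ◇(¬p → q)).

{w1, w2, w3, w4, w6}

w0: successors {w2}; q → ◇(¬p → q) there: w2:F. ✗
w1: no successors, so □(q → ◇(¬p → q)) holds vacuously. ✓
w2: no successors, so □(q → ◇(¬p → q)) holds vacuously. ✓
w3: successors {w0, w3, w4, w6}; q → ◇(¬p → q) there: w0:T, w3:T, w4:T, w6:T. ✓
w4: successors {w3, w5}; q → ◇(¬p → q) there: w3:T, w5:T. ✓
w5: successors {w2, w4}; q → ◇(¬p → q) there: w2:F, w4:T. ✗
w6: successors {w0, w3, w4}; q → ◇(¬p → q) there: w0:T, w3:T, w4:T. ✓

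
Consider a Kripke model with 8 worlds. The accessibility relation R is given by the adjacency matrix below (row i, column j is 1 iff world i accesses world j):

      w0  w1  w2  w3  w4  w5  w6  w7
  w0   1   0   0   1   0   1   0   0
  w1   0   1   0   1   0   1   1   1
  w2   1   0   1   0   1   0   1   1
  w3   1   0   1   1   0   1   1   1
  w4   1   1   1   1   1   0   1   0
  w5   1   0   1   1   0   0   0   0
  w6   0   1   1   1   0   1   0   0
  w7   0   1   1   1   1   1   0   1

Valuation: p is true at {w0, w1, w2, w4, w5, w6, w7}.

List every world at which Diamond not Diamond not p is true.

w0: successors {w0, w3, w5}; not Diamond not p there: w0:F, w3:F, w5:F. ✗
w1: successors {w1, w3, w5, w6, w7}; not Diamond not p there: w1:F, w3:F, w5:F, w6:F, w7:F. ✗
w2: successors {w0, w2, w4, w6, w7}; not Diamond not p there: w0:F, w2:T, w4:F, w6:F, w7:F. ✓
w3: successors {w0, w2, w3, w5, w6, w7}; not Diamond not p there: w0:F, w2:T, w3:F, w5:F, w6:F, w7:F. ✓
w4: successors {w0, w1, w2, w3, w4, w6}; not Diamond not p there: w0:F, w1:F, w2:T, w3:F, w4:F, w6:F. ✓
w5: successors {w0, w2, w3}; not Diamond not p there: w0:F, w2:T, w3:F. ✓
w6: successors {w1, w2, w3, w5}; not Diamond not p there: w1:F, w2:T, w3:F, w5:F. ✓
w7: successors {w1, w2, w3, w4, w5, w7}; not Diamond not p there: w1:F, w2:T, w3:F, w4:F, w5:F, w7:F. ✓

{w2, w3, w4, w5, w6, w7}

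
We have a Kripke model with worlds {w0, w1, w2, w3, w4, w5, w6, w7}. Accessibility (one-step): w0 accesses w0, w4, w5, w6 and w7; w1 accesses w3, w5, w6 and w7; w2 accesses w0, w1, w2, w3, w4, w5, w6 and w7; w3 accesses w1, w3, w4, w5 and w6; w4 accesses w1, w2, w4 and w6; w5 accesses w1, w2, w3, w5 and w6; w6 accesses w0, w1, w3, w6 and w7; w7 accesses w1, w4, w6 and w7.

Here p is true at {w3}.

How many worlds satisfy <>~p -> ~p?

w0: <>~p is T, ~p is T. ✓
w1: <>~p is T, ~p is T. ✓
w2: <>~p is T, ~p is T. ✓
w3: <>~p is T, ~p is F. ✗
w4: <>~p is T, ~p is T. ✓
w5: <>~p is T, ~p is T. ✓
w6: <>~p is T, ~p is T. ✓
w7: <>~p is T, ~p is T. ✓
Satisfying worlds: {w0, w1, w2, w4, w5, w6, w7}.

7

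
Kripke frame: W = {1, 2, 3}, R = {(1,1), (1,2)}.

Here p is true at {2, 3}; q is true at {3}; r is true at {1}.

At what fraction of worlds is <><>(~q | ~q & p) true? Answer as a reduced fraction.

1/3

1: successors {1, 2}; <>(~q | ~q & p) there: 1:T, 2:F. ✓
2: no successors, so <><>(~q | ~q & p) fails. ✗
3: no successors, so <><>(~q | ~q & p) fails. ✗
That's 1 of 3 worlds, so 1/3.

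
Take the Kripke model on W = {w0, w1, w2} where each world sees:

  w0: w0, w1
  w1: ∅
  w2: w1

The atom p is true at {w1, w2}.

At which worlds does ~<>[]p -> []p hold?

w0: ~<>[]p is F, []p is F. ✓
w1: ~<>[]p is T, []p is T. ✓
w2: ~<>[]p is F, []p is T. ✓

{w0, w1, w2}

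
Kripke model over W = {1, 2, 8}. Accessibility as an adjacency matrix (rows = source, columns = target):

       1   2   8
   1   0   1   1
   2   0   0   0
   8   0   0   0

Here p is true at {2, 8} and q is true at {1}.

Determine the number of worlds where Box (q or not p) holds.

1: successors {2, 8}; q or not p there: 2:F, 8:F. ✗
2: no successors, so Box (q or not p) holds vacuously. ✓
8: no successors, so Box (q or not p) holds vacuously. ✓
Satisfying worlds: {2, 8}.

2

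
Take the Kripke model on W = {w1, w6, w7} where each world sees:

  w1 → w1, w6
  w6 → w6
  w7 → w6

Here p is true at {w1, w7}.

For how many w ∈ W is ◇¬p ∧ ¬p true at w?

w1: ◇¬p is T, ¬p is F. ✗
w6: ◇¬p is T, ¬p is T. ✓
w7: ◇¬p is T, ¬p is F. ✗
Satisfying worlds: {w6}.

1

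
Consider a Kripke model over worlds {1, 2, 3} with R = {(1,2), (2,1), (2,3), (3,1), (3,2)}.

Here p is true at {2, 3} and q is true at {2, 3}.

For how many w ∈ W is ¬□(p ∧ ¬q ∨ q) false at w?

1: □(p ∧ ¬q ∨ q) is T. ✗
2: □(p ∧ ¬q ∨ q) is F. ✓
3: □(p ∧ ¬q ∨ q) is F. ✓
Satisfying worlds: {2, 3}.
So ¬□(p ∧ ¬q ∨ q) fails at the other 1 world.

1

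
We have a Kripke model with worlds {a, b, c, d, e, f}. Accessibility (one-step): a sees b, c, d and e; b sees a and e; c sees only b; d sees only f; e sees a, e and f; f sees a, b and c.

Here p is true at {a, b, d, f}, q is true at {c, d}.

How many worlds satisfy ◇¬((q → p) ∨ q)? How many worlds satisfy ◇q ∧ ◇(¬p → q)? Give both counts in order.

0 and 2

For ◇¬((q → p) ∨ q):
a: successors {b, c, d, e}; ¬((q → p) ∨ q) there: b:F, c:F, d:F, e:F. ✗
b: successors {a, e}; ¬((q → p) ∨ q) there: a:F, e:F. ✗
c: successors {b}; ¬((q → p) ∨ q) there: b:F. ✗
d: successors {f}; ¬((q → p) ∨ q) there: f:F. ✗
e: successors {a, e, f}; ¬((q → p) ∨ q) there: a:F, e:F, f:F. ✗
f: successors {a, b, c}; ¬((q → p) ∨ q) there: a:F, b:F, c:F. ✗
— 0 worlds.
For ◇q ∧ ◇(¬p → q):
a: ◇q is T, ◇(¬p → q) is T. ✓
b: ◇q is F, ◇(¬p → q) is T. ✗
c: ◇q is F, ◇(¬p → q) is T. ✗
d: ◇q is F, ◇(¬p → q) is T. ✗
e: ◇q is F, ◇(¬p → q) is T. ✗
f: ◇q is T, ◇(¬p → q) is T. ✓
— 2 worlds.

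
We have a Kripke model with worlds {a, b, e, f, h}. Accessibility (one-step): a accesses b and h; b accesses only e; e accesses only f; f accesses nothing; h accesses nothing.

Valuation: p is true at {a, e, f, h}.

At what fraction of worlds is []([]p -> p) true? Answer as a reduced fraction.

4/5

a: successors {b, h}; []p -> p there: b:F, h:T. ✗
b: successors {e}; []p -> p there: e:T. ✓
e: successors {f}; []p -> p there: f:T. ✓
f: no successors, so []([]p -> p) holds vacuously. ✓
h: no successors, so []([]p -> p) holds vacuously. ✓
That's 4 of 5 worlds, so 4/5.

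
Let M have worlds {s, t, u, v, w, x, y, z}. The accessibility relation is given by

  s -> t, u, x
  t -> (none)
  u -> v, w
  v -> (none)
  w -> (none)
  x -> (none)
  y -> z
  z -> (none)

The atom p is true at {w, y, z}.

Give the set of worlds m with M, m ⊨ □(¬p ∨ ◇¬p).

{s, t, v, w, x, z}

s: successors {t, u, x}; ¬p ∨ ◇¬p there: t:T, u:T, x:T. ✓
t: no successors, so □(¬p ∨ ◇¬p) holds vacuously. ✓
u: successors {v, w}; ¬p ∨ ◇¬p there: v:T, w:F. ✗
v: no successors, so □(¬p ∨ ◇¬p) holds vacuously. ✓
w: no successors, so □(¬p ∨ ◇¬p) holds vacuously. ✓
x: no successors, so □(¬p ∨ ◇¬p) holds vacuously. ✓
y: successors {z}; ¬p ∨ ◇¬p there: z:F. ✗
z: no successors, so □(¬p ∨ ◇¬p) holds vacuously. ✓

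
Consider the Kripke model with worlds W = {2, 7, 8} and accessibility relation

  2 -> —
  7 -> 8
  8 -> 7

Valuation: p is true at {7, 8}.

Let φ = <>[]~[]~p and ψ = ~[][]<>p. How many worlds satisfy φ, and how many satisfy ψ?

For <>[]~[]~p:
2: no successors, so <>[]~[]~p fails. ✗
7: successors {8}; []~[]~p there: 8:T. ✓
8: successors {7}; []~[]~p there: 7:T. ✓
— 2 worlds.
For ~[][]<>p:
2: [][]<>p is T. ✗
7: [][]<>p is T. ✗
8: [][]<>p is T. ✗
— 0 worlds.

2 and 0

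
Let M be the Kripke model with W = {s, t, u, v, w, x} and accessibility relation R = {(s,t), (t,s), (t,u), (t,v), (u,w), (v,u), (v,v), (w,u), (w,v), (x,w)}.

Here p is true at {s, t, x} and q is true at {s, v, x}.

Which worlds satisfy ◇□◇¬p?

s: successors {t}; □◇¬p there: t:F. ✗
t: successors {s, u, v}; □◇¬p there: s:T, u:T, v:T. ✓
u: successors {w}; □◇¬p there: w:T. ✓
v: successors {u, v}; □◇¬p there: u:T, v:T. ✓
w: successors {u, v}; □◇¬p there: u:T, v:T. ✓
x: successors {w}; □◇¬p there: w:T. ✓

{t, u, v, w, x}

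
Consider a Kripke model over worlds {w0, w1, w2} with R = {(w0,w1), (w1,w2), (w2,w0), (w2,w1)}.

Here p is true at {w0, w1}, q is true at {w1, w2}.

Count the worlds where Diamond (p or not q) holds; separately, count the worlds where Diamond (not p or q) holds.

2 and 3

For Diamond (p or not q):
w0: successors {w1}; p or not q there: w1:T. ✓
w1: successors {w2}; p or not q there: w2:F. ✗
w2: successors {w0, w1}; p or not q there: w0:T, w1:T. ✓
— 2 worlds.
For Diamond (not p or q):
w0: successors {w1}; not p or q there: w1:T. ✓
w1: successors {w2}; not p or q there: w2:T. ✓
w2: successors {w0, w1}; not p or q there: w0:F, w1:T. ✓
— 3 worlds.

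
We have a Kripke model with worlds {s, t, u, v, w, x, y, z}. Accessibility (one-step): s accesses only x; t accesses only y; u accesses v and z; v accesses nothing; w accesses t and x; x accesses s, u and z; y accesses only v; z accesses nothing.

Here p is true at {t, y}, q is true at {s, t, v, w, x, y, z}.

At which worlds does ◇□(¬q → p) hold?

s: successors {x}; □(¬q → p) there: x:F. ✗
t: successors {y}; □(¬q → p) there: y:T. ✓
u: successors {v, z}; □(¬q → p) there: v:T, z:T. ✓
v: no successors, so ◇□(¬q → p) fails. ✗
w: successors {t, x}; □(¬q → p) there: t:T, x:F. ✓
x: successors {s, u, z}; □(¬q → p) there: s:T, u:T, z:T. ✓
y: successors {v}; □(¬q → p) there: v:T. ✓
z: no successors, so ◇□(¬q → p) fails. ✗

{t, u, w, x, y}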